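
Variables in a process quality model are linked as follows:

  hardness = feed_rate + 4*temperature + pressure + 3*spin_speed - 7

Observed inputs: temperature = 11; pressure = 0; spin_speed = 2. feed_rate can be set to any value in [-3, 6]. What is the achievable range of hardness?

Substituting into the hardness equation gives hardness = feed_rate + 43.
Linear in feed_rate, so extremes are at the endpoints: feed_rate = -3 gives hardness = 40; feed_rate = 6 gives hardness = 49.

40 to 49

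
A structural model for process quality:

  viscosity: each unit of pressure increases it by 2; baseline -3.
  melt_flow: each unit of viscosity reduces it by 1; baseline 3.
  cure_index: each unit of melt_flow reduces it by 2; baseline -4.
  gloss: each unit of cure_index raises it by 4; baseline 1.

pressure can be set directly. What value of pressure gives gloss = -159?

Substituting into the melt_flow equation gives melt_flow = -2*pressure + 6.
Substituting into the cure_index equation gives cure_index = 4*pressure - 16.
Substituting into the gloss equation gives gloss = 16*pressure - 63.
Solve 16*pressure - 63 = -159: pressure = (-159 + 63) / 16 = -6.

pressure = -6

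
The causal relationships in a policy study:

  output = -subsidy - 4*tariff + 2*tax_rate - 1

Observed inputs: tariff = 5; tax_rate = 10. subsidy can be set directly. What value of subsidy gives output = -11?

subsidy = 10

Substituting into the output equation gives output = -subsidy - 1.
Solve -subsidy - 1 = -11: subsidy = (-11 + 1) / -1 = 10.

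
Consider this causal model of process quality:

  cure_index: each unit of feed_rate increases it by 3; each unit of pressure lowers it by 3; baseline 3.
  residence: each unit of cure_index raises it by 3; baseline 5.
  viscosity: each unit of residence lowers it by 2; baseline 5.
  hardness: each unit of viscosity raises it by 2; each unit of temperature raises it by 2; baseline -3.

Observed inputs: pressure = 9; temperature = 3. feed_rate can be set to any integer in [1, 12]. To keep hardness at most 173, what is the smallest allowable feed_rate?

Substituting into the cure_index equation gives cure_index = 3*feed_rate - 24.
This gives residence = 9*feed_rate - 67.
Substituting into the viscosity equation gives viscosity = -18*feed_rate + 139.
Substituting into the hardness equation gives hardness = -36*feed_rate + 281.
Require -36*feed_rate + 281 ≤ 173, so feed_rate ≥ 3.
The smallest integer in [1, 12] satisfying this is 3.

feed_rate = 3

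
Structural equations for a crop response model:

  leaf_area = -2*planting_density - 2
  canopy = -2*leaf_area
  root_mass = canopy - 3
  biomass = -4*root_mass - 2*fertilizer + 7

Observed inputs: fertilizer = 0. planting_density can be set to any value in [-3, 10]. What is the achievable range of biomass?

-157 to 51

Substituting into the canopy equation gives canopy = 4*planting_density + 4.
So root_mass = 4*planting_density + 1.
Substituting into the biomass equation gives biomass = -16*planting_density + 3.
Linear in planting_density, so extremes are at the endpoints: planting_density = -3 gives biomass = 51; planting_density = 10 gives biomass = -157.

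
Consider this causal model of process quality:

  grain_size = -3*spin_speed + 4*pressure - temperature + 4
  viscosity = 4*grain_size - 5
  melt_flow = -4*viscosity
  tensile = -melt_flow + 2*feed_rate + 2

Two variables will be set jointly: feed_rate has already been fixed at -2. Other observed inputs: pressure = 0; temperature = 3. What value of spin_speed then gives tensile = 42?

spin_speed = -1

With feed_rate held at -2:
Substituting into the grain_size equation gives grain_size = -3*spin_speed + 1.
Substituting into the viscosity equation gives viscosity = -12*spin_speed - 1.
melt_flow becomes 48*spin_speed + 4.
tensile becomes -48*spin_speed - 6.
Solve -48*spin_speed - 6 = 42: spin_speed = (42 + 6) / -48 = -1.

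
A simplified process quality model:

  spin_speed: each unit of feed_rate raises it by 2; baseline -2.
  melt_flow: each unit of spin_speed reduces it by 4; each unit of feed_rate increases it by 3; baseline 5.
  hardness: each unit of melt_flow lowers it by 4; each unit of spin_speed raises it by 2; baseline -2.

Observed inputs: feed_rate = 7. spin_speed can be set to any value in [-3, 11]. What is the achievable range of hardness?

Intervening on spin_speed fixes its value directly, overriding its dependence on feed_rate.
Substituting into the melt_flow equation gives melt_flow = -4*spin_speed + 26.
Substituting into the hardness equation gives hardness = 18*spin_speed - 106.
Linear in spin_speed, so extremes are at the endpoints: spin_speed = -3 gives hardness = -160; spin_speed = 11 gives hardness = 92.

-160 to 92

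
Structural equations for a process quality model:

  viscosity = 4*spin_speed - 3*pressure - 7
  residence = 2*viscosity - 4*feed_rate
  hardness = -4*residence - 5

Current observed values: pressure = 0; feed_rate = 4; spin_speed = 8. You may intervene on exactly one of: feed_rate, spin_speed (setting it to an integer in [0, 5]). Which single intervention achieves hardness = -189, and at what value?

set feed_rate = 1

Intervening on feed_rate: with other inputs at their observed values, hardness = 16*feed_rate - 205. Solving for -189 gives feed_rate = 1, within [0, 5].
Intervening on spin_speed: hardness = -32*spin_speed + 115. Reaching -189 requires spin_speed = 19/2, not an integer.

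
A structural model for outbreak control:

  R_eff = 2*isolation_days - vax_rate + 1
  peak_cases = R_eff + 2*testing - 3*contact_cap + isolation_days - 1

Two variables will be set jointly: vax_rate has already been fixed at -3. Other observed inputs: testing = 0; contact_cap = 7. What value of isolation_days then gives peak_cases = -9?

isolation_days = 3

With vax_rate held at -3:
Substituting into the R_eff equation gives R_eff = 2*isolation_days + 4.
Substituting into the peak_cases equation gives peak_cases = 3*isolation_days - 18.
Solve 3*isolation_days - 18 = -9: isolation_days = (-9 + 18) / 3 = 3.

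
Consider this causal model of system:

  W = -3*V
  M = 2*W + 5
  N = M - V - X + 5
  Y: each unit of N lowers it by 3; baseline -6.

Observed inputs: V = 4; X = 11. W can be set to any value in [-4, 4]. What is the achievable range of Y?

-15 to 33

Intervening on W fixes its value directly, overriding its dependence on V.
Substituting into the N equation gives N = 2*W - 5.
This gives Y = -6*W + 9.
Linear in W, so extremes are at the endpoints: W = -4 gives Y = 33; W = 4 gives Y = -15.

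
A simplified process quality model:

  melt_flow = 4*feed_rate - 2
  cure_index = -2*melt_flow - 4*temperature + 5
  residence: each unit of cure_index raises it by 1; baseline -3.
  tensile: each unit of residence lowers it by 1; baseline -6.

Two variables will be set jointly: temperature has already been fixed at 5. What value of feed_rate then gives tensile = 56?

feed_rate = 6

With temperature held at 5:
Substituting into the cure_index equation gives cure_index = -8*feed_rate - 11.
residence becomes -8*feed_rate - 14.
tensile becomes 8*feed_rate + 8.
Solve 8*feed_rate + 8 = 56: feed_rate = (56 - 8) / 8 = 6.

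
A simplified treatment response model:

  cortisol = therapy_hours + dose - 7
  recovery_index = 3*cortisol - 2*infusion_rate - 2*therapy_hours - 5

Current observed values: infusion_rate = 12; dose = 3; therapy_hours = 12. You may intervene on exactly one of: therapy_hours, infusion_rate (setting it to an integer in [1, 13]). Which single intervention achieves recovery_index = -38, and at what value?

set therapy_hours = 3

Intervening on therapy_hours: with other inputs at their observed values, recovery_index = therapy_hours - 41. Solving for -38 gives therapy_hours = 3, within [1, 13].
Intervening on infusion_rate: recovery_index = -2*infusion_rate - 5. Reaching -38 requires infusion_rate = 33/2, not an integer.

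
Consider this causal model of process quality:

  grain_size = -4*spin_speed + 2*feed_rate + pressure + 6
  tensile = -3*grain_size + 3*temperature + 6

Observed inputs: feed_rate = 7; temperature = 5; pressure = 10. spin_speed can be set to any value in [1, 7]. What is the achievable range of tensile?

-57 to 15

Substituting into the grain_size equation gives grain_size = -4*spin_speed + 30.
Substituting into the tensile equation gives tensile = 12*spin_speed - 69.
Linear in spin_speed, so extremes are at the endpoints: spin_speed = 1 gives tensile = -57; spin_speed = 7 gives tensile = 15.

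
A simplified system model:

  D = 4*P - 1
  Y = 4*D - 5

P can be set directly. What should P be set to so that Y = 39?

Substituting into the Y equation gives Y = 16*P - 9.
Solve 16*P - 9 = 39: P = (39 + 9) / 16 = 3.

P = 3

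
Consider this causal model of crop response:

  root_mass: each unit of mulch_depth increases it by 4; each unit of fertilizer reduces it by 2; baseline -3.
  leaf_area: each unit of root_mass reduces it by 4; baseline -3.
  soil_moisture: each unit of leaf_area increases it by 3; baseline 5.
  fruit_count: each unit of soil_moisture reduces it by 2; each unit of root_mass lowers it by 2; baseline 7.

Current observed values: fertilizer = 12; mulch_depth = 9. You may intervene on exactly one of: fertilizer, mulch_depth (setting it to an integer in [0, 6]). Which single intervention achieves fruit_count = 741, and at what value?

Intervening on fertilizer: with other inputs at their observed values, fruit_count = -44*fertilizer + 741. Solving for 741 gives fertilizer = 0, within [0, 6].
Intervening on mulch_depth: fruit_count = 88*mulch_depth - 579. Reaching 741 requires mulch_depth = 15, outside [0, 6].

set fertilizer = 0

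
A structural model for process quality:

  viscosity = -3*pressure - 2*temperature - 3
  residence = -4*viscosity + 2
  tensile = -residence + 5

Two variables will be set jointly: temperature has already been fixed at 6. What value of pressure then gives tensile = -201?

With temperature held at 6:
Substituting into the viscosity equation gives viscosity = -3*pressure - 15.
So residence = 12*pressure + 62.
So tensile = -12*pressure - 57.
Solve -12*pressure - 57 = -201: pressure = (-201 + 57) / -12 = 12.

pressure = 12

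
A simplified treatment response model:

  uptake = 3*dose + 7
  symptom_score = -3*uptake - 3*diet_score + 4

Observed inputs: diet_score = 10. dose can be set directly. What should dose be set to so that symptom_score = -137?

Substituting into the symptom_score equation gives symptom_score = -9*dose - 47.
Solve -9*dose - 47 = -137: dose = (-137 + 47) / -9 = 10.

dose = 10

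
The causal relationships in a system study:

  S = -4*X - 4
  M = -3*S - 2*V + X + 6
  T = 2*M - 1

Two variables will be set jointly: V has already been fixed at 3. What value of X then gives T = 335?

X = 12

With V held at 3:
Substituting into the M equation gives M = 13*X + 12.
So T = 26*X + 23.
Solve 26*X + 23 = 335: X = (335 - 23) / 26 = 12.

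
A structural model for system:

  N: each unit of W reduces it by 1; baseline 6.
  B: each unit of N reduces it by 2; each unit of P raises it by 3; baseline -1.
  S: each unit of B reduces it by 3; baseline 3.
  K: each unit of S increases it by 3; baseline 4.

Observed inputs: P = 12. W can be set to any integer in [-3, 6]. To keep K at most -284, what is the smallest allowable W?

Substituting into the B equation gives B = 2*W + 23.
Substituting into the S equation gives S = -6*W - 66.
Substituting into the K equation gives K = -18*W - 194.
Require -18*W - 194 ≤ -284, so W ≥ 5.
The smallest integer in [-3, 6] satisfying this is 5.

W = 5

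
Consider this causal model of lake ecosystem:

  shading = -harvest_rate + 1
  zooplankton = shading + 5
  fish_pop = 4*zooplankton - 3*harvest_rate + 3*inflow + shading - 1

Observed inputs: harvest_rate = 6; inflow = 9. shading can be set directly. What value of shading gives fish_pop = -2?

Intervening on shading fixes its value directly, overriding its dependence on harvest_rate.
Substituting into the fish_pop equation gives fish_pop = 5*shading + 28.
Solve 5*shading + 28 = -2: shading = (-2 - 28) / 5 = -6.

shading = -6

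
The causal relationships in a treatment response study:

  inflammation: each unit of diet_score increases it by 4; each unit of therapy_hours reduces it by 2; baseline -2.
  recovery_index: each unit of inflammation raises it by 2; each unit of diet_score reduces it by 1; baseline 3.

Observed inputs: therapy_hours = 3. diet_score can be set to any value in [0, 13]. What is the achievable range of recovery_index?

-13 to 78

Substituting into the inflammation equation gives inflammation = 4*diet_score - 8.
Substituting into the recovery_index equation gives recovery_index = 7*diet_score - 13.
Linear in diet_score, so extremes are at the endpoints: diet_score = 0 gives recovery_index = -13; diet_score = 13 gives recovery_index = 78.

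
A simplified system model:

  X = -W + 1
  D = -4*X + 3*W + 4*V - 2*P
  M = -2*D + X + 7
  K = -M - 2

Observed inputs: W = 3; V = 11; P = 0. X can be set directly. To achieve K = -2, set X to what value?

X = 11

Intervening on X fixes its value directly, overriding its dependence on W.
Substituting into the D equation gives D = -4*X + 53.
Substituting into the M equation gives M = 9*X - 99.
Substituting into the K equation gives K = -9*X + 97.
Solve -9*X + 97 = -2: X = (-2 - 97) / -9 = 11.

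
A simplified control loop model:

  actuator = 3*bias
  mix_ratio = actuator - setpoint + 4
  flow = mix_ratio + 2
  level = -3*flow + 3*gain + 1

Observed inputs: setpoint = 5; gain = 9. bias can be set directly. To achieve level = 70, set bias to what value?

bias = -5

Substituting into the mix_ratio equation gives mix_ratio = 3*bias - 1.
Substituting into the flow equation gives flow = 3*bias + 1.
This gives level = -9*bias + 25.
Solve -9*bias + 25 = 70: bias = (70 - 25) / -9 = -5.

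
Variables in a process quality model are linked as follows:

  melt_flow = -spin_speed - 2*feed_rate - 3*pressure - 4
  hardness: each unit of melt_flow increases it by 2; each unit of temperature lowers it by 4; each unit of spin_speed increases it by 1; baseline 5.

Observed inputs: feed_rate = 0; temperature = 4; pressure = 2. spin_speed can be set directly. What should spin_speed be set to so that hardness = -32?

spin_speed = 1

Substituting into the melt_flow equation gives melt_flow = -spin_speed - 10.
So hardness = -spin_speed - 31.
Solve -spin_speed - 31 = -32: spin_speed = (-32 + 31) / -1 = 1.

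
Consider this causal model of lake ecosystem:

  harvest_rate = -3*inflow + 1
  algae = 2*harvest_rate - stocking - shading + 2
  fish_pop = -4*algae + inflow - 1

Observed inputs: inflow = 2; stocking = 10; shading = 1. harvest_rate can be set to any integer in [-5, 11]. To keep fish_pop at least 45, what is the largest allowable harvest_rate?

Intervening on harvest_rate fixes its value directly, overriding its dependence on inflow.
Substituting into the algae equation gives algae = 2*harvest_rate - 9.
fish_pop becomes -8*harvest_rate + 37.
Require -8*harvest_rate + 37 ≥ 45, so harvest_rate ≤ -1.
The largest integer in [-5, 11] satisfying this is -1.

harvest_rate = -1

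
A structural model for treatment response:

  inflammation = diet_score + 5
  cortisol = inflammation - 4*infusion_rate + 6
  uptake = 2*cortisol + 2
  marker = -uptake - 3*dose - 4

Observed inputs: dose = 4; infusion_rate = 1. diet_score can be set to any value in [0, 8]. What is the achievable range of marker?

-48 to -32

Substituting into the cortisol equation gives cortisol = diet_score + 7.
Substituting into the uptake equation gives uptake = 2*diet_score + 16.
So marker = -2*diet_score - 32.
Linear in diet_score, so extremes are at the endpoints: diet_score = 0 gives marker = -32; diet_score = 8 gives marker = -48.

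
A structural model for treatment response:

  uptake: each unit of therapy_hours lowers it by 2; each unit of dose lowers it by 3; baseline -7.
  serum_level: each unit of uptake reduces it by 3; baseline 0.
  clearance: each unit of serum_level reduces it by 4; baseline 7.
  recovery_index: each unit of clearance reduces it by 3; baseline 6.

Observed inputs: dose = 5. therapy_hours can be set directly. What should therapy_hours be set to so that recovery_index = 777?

therapy_hours = 0

Substituting into the uptake equation gives uptake = -2*therapy_hours - 22.
This gives serum_level = 6*therapy_hours + 66.
Substituting into the clearance equation gives clearance = -24*therapy_hours - 257.
So recovery_index = 72*therapy_hours + 777.
Solve 72*therapy_hours + 777 = 777: therapy_hours = (777 - 777) / 72 = 0.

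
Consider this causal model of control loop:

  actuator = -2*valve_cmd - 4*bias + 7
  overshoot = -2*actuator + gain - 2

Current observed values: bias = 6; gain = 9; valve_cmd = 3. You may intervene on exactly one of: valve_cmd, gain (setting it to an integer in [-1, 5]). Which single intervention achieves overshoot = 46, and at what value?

Intervening on valve_cmd: overshoot = 4*valve_cmd + 41. Reaching 46 requires valve_cmd = 5/4, not an integer.
Intervening on gain: with other inputs at their observed values, overshoot = gain + 44. Solving for 46 gives gain = 2, within [-1, 5].

set gain = 2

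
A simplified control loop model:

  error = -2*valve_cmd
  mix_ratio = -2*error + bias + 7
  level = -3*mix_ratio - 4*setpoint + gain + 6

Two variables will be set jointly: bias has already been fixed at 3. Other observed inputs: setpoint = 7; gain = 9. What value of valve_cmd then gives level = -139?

valve_cmd = 8

With bias held at 3:
Substituting into the mix_ratio equation gives mix_ratio = 4*valve_cmd + 10.
Substituting into the level equation gives level = -12*valve_cmd - 43.
Solve -12*valve_cmd - 43 = -139: valve_cmd = (-139 + 43) / -12 = 8.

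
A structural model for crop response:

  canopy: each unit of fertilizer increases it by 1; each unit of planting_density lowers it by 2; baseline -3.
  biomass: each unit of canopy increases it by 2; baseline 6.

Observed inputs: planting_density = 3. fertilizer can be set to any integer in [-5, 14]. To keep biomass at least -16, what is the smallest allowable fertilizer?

fertilizer = -2

Substituting into the canopy equation gives canopy = fertilizer - 9.
This gives biomass = 2*fertilizer - 12.
Require 2*fertilizer - 12 ≥ -16, so fertilizer ≥ -2.
The smallest integer in [-5, 14] satisfying this is -2.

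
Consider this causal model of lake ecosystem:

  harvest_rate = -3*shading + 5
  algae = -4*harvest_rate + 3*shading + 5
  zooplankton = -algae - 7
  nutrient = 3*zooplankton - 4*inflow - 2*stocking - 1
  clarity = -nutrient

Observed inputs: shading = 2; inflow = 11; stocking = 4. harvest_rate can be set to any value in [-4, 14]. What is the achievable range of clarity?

Intervening on harvest_rate fixes its value directly, overriding its dependence on shading.
Substituting into the algae equation gives algae = -4*harvest_rate + 11.
So zooplankton = 4*harvest_rate - 18.
So nutrient = 12*harvest_rate - 107.
clarity becomes -12*harvest_rate + 107.
Linear in harvest_rate, so extremes are at the endpoints: harvest_rate = -4 gives clarity = 155; harvest_rate = 14 gives clarity = -61.

-61 to 155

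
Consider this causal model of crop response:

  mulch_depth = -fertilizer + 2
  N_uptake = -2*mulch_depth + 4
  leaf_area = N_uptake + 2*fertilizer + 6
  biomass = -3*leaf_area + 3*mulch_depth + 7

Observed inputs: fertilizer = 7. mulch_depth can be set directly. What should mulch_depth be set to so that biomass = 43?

mulch_depth = 12

Intervening on mulch_depth fixes its value directly, overriding its dependence on fertilizer.
Substituting into the leaf_area equation gives leaf_area = -2*mulch_depth + 24.
Substituting into the biomass equation gives biomass = 9*mulch_depth - 65.
Solve 9*mulch_depth - 65 = 43: mulch_depth = (43 + 65) / 9 = 12.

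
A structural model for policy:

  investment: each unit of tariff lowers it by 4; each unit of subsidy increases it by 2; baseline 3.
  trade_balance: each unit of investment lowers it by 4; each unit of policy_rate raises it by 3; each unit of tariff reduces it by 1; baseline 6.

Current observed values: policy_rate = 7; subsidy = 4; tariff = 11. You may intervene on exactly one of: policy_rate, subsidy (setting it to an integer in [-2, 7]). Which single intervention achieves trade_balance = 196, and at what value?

set subsidy = -2

Intervening on policy_rate: trade_balance = 3*policy_rate + 127. Reaching 196 requires policy_rate = 23, outside [-2, 7].
Intervening on subsidy: with other inputs at their observed values, trade_balance = -8*subsidy + 180. Solving for 196 gives subsidy = -2, within [-2, 7].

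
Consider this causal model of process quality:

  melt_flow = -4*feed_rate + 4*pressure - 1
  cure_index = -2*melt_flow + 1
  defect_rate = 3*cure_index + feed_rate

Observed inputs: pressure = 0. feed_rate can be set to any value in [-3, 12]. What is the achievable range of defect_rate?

-66 to 309

Substituting into the melt_flow equation gives melt_flow = -4*feed_rate - 1.
This gives cure_index = 8*feed_rate + 3.
Substituting into the defect_rate equation gives defect_rate = 25*feed_rate + 9.
Linear in feed_rate, so extremes are at the endpoints: feed_rate = -3 gives defect_rate = -66; feed_rate = 12 gives defect_rate = 309.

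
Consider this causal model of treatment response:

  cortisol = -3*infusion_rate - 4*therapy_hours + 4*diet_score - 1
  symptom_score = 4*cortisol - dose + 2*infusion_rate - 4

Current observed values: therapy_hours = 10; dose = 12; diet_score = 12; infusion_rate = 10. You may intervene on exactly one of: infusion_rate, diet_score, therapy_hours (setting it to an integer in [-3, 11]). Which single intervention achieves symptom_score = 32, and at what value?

Intervening on infusion_rate: with other inputs at their observed values, symptom_score = -10*infusion_rate + 12. Solving for 32 gives infusion_rate = -2, within [-3, 11].
Intervening on diet_score: symptom_score = 16*diet_score - 280. Reaching 32 requires diet_score = 39/2, not an integer.
Intervening on therapy_hours: symptom_score = -16*therapy_hours + 72. Reaching 32 requires therapy_hours = 5/2, not an integer.

set infusion_rate = -2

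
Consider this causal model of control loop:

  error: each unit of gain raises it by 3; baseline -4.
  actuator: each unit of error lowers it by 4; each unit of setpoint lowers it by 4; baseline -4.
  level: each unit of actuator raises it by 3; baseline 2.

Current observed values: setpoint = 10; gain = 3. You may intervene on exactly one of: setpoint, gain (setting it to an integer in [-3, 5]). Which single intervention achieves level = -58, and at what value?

Intervening on setpoint: with other inputs at their observed values, level = -12*setpoint - 70. Solving for -58 gives setpoint = -1, within [-3, 5].
Intervening on gain: level = -36*gain - 82. Reaching -58 requires gain = -2/3, not an integer.

set setpoint = -1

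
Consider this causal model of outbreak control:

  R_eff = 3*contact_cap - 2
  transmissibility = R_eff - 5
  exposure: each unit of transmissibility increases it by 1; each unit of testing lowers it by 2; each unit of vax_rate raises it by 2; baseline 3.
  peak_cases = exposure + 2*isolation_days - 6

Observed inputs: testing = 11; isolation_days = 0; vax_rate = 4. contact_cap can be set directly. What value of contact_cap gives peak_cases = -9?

Substituting into the transmissibility equation gives transmissibility = 3*contact_cap - 7.
Substituting into the exposure equation gives exposure = 3*contact_cap - 18.
peak_cases becomes 3*contact_cap - 24.
Solve 3*contact_cap - 24 = -9: contact_cap = (-9 + 24) / 3 = 5.

contact_cap = 5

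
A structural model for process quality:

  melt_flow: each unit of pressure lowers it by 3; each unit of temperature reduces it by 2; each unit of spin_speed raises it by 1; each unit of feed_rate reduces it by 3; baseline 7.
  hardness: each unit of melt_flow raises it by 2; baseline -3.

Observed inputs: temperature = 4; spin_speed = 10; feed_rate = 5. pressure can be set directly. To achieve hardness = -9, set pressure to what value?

pressure = -1

Substituting into the melt_flow equation gives melt_flow = -3*pressure - 6.
hardness becomes -6*pressure - 15.
Solve -6*pressure - 15 = -9: pressure = (-9 + 15) / -6 = -1.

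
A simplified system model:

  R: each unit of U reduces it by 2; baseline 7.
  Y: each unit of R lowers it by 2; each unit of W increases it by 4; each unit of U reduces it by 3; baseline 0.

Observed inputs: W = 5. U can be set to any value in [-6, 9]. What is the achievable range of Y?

0 to 15

Substituting into the Y equation gives Y = U + 6.
Linear in U, so extremes are at the endpoints: U = -6 gives Y = 0; U = 9 gives Y = 15.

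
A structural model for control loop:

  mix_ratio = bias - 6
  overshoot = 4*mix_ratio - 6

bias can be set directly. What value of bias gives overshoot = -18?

bias = 3

Substituting into the overshoot equation gives overshoot = 4*bias - 30.
Solve 4*bias - 30 = -18: bias = (-18 + 30) / 4 = 3.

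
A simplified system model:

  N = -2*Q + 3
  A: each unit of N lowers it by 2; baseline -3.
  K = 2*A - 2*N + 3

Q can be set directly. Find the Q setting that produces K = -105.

Q = -7

Substituting into the A equation gives A = 4*Q - 9.
Substituting into the K equation gives K = 12*Q - 21.
Solve 12*Q - 21 = -105: Q = (-105 + 21) / 12 = -7.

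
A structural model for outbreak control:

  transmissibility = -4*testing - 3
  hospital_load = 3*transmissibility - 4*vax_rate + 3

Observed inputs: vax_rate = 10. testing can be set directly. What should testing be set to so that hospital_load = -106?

Substituting into the hospital_load equation gives hospital_load = -12*testing - 46.
Solve -12*testing - 46 = -106: testing = (-106 + 46) / -12 = 5.

testing = 5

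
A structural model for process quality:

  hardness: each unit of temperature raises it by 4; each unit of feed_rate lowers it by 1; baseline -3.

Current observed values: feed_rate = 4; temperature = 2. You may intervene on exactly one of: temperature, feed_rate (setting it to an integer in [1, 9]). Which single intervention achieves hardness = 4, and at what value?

set feed_rate = 1

Intervening on temperature: hardness = 4*temperature - 7. Reaching 4 requires temperature = 11/4, not an integer.
Intervening on feed_rate: with other inputs at their observed values, hardness = -feed_rate + 5. Solving for 4 gives feed_rate = 1, within [1, 9].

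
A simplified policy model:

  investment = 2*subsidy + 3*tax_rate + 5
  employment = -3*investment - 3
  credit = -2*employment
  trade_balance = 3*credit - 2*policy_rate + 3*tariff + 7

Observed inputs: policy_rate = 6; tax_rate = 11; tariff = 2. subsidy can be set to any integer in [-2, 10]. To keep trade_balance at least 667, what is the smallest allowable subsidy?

Substituting into the investment equation gives investment = 2*subsidy + 38.
Substituting into the employment equation gives employment = -6*subsidy - 117.
This gives credit = 12*subsidy + 234.
trade_balance becomes 36*subsidy + 703.
Require 36*subsidy + 703 ≥ 667, so subsidy ≥ -1.
The smallest integer in [-2, 10] satisfying this is -1.

subsidy = -1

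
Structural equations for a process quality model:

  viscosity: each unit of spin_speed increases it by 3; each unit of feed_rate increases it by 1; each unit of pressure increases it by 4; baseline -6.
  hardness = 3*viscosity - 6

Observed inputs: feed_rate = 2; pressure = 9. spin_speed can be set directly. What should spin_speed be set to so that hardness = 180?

spin_speed = 10

Substituting into the viscosity equation gives viscosity = 3*spin_speed + 32.
So hardness = 9*spin_speed + 90.
Solve 9*spin_speed + 90 = 180: spin_speed = (180 - 90) / 9 = 10.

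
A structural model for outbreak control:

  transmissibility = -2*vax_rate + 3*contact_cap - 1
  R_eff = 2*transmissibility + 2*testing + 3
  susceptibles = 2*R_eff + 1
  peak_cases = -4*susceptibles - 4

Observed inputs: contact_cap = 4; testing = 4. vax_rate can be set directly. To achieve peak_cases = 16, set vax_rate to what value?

vax_rate = 9

Substituting into the transmissibility equation gives transmissibility = -2*vax_rate + 11.
So R_eff = -4*vax_rate + 33.
So susceptibles = -8*vax_rate + 67.
Substituting into the peak_cases equation gives peak_cases = 32*vax_rate - 272.
Solve 32*vax_rate - 272 = 16: vax_rate = (16 + 272) / 32 = 9.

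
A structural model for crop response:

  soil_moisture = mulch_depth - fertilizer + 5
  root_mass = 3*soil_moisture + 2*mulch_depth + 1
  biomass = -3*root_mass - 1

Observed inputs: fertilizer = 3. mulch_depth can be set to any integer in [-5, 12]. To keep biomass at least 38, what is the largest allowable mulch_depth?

Substituting into the soil_moisture equation gives soil_moisture = mulch_depth + 2.
This gives root_mass = 5*mulch_depth + 7.
biomass becomes -15*mulch_depth - 22.
Require -15*mulch_depth - 22 ≥ 38, so mulch_depth ≤ -4.
The largest integer in [-5, 12] satisfying this is -4.

mulch_depth = -4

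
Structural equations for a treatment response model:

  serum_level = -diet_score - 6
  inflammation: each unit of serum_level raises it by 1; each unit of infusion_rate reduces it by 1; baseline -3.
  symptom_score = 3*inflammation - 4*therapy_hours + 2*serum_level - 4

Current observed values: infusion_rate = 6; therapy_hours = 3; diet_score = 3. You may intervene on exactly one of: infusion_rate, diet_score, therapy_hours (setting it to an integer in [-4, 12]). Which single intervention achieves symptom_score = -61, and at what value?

set infusion_rate = -3

Intervening on infusion_rate: with other inputs at their observed values, symptom_score = -3*infusion_rate - 70. Solving for -61 gives infusion_rate = -3, within [-4, 12].
Intervening on diet_score: symptom_score = -5*diet_score - 73. Reaching -61 requires diet_score = -12/5, not an integer.
Intervening on therapy_hours: symptom_score = -4*therapy_hours - 76. Reaching -61 requires therapy_hours = -15/4, not an integer.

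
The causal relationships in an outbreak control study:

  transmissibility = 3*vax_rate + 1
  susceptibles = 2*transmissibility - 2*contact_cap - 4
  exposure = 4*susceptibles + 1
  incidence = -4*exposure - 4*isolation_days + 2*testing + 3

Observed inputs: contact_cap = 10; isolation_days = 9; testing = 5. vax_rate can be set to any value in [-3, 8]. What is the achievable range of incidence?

Substituting into the susceptibles equation gives susceptibles = 6*vax_rate - 22.
Substituting into the exposure equation gives exposure = 24*vax_rate - 87.
This gives incidence = -96*vax_rate + 325.
Linear in vax_rate, so extremes are at the endpoints: vax_rate = -3 gives incidence = 613; vax_rate = 8 gives incidence = -443.

-443 to 613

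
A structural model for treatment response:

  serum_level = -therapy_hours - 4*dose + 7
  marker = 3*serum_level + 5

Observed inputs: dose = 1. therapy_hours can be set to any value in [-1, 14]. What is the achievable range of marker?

Substituting into the serum_level equation gives serum_level = -therapy_hours + 3.
marker becomes -3*therapy_hours + 14.
Linear in therapy_hours, so extremes are at the endpoints: therapy_hours = -1 gives marker = 17; therapy_hours = 14 gives marker = -28.

-28 to 17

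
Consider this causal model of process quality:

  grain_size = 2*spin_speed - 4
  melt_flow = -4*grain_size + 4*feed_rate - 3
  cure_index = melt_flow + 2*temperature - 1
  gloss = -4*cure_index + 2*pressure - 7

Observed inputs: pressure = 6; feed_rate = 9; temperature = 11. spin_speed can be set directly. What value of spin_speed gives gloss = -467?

spin_speed = -6

Substituting into the melt_flow equation gives melt_flow = -8*spin_speed + 49.
Substituting into the cure_index equation gives cure_index = -8*spin_speed + 70.
This gives gloss = 32*spin_speed - 275.
Solve 32*spin_speed - 275 = -467: spin_speed = (-467 + 275) / 32 = -6.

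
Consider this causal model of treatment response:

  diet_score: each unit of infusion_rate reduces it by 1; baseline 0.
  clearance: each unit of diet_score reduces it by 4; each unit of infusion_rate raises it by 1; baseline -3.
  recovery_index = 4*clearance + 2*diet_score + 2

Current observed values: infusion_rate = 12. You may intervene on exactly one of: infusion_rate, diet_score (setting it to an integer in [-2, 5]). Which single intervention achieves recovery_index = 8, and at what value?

set infusion_rate = 1

Intervening on infusion_rate: with other inputs at their observed values, recovery_index = 18*infusion_rate - 10. Solving for 8 gives infusion_rate = 1, within [-2, 5].
Intervening on diet_score: recovery_index = -14*diet_score + 38. Reaching 8 requires diet_score = 15/7, not an integer.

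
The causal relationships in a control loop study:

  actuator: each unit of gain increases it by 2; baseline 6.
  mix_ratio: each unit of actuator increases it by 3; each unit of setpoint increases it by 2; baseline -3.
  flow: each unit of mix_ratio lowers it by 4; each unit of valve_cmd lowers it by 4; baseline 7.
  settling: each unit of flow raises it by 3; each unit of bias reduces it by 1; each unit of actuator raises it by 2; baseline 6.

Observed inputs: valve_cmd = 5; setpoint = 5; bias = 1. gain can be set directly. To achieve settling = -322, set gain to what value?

gain = 0

Substituting into the mix_ratio equation gives mix_ratio = 6*gain + 25.
Substituting into the flow equation gives flow = -24*gain - 113.
Substituting into the settling equation gives settling = -68*gain - 322.
Solve -68*gain - 322 = -322: gain = (-322 + 322) / -68 = 0.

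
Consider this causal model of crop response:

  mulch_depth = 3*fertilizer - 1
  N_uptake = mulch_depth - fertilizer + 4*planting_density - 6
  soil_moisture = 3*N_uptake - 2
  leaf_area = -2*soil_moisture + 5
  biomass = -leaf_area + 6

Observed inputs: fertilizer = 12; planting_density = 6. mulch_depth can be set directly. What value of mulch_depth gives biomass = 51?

mulch_depth = 3

Intervening on mulch_depth fixes its value directly, overriding its dependence on fertilizer.
Substituting into the N_uptake equation gives N_uptake = mulch_depth + 6.
This gives soil_moisture = 3*mulch_depth + 16.
Substituting into the leaf_area equation gives leaf_area = -6*mulch_depth - 27.
Substituting into the biomass equation gives biomass = 6*mulch_depth + 33.
Solve 6*mulch_depth + 33 = 51: mulch_depth = (51 - 33) / 6 = 3.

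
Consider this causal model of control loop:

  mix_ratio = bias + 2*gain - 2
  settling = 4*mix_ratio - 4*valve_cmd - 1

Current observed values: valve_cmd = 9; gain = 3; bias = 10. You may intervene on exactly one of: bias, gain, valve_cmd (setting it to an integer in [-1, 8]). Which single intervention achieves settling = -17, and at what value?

Intervening on bias: with other inputs at their observed values, settling = 4*bias - 21. Solving for -17 gives bias = 1, within [-1, 8].
Intervening on gain: settling = 8*gain - 5. Reaching -17 requires gain = -3/2, not an integer.
Intervening on valve_cmd: settling = -4*valve_cmd + 55. Reaching -17 requires valve_cmd = 18, outside [-1, 8].

set bias = 1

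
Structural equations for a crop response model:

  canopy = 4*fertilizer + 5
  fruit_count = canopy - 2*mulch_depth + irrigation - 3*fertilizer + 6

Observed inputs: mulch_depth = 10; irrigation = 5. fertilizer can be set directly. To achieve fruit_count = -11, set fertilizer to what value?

fertilizer = -7

Substituting into the fruit_count equation gives fruit_count = fertilizer - 4.
Solve fertilizer - 4 = -11: fertilizer = (-11 + 4) / 1 = -7.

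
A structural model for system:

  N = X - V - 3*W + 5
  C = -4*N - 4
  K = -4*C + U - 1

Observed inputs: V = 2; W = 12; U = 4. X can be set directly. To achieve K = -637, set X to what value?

X = -8

Substituting into the N equation gives N = X - 33.
This gives C = -4*X + 128.
Substituting into the K equation gives K = 16*X - 509.
Solve 16*X - 509 = -637: X = (-637 + 509) / 16 = -8.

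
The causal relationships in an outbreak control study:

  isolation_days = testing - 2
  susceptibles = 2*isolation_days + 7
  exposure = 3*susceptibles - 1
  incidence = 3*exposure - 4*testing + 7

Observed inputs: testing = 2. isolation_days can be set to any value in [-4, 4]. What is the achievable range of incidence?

-13 to 131

Intervening on isolation_days fixes its value directly, overriding its dependence on testing.
Substituting into the exposure equation gives exposure = 6*isolation_days + 20.
So incidence = 18*isolation_days + 59.
Linear in isolation_days, so extremes are at the endpoints: isolation_days = -4 gives incidence = -13; isolation_days = 4 gives incidence = 131.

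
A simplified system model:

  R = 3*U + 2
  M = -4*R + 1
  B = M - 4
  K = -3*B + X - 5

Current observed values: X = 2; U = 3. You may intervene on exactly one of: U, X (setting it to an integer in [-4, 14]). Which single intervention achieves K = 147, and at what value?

set X = 11

Intervening on U: K = 36*U + 30. Reaching 147 requires U = 13/4, not an integer.
Intervening on X: with other inputs at their observed values, K = X + 136. Solving for 147 gives X = 11, within [-4, 14].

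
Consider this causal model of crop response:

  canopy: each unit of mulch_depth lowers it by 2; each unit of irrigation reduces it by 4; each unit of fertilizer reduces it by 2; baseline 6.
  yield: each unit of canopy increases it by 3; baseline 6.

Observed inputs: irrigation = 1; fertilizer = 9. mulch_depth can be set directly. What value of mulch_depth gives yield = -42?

mulch_depth = 0

Substituting into the canopy equation gives canopy = -2*mulch_depth - 16.
yield becomes -6*mulch_depth - 42.
Solve -6*mulch_depth - 42 = -42: mulch_depth = (-42 + 42) / -6 = 0.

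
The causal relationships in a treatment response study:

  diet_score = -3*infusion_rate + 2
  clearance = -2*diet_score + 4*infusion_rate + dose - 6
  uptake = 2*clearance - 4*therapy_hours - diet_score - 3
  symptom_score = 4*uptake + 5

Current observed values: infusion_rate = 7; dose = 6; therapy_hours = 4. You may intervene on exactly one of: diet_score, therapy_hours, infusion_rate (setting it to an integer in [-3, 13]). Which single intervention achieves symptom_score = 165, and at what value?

set infusion_rate = 3

Intervening on diet_score: symptom_score = -20*diet_score + 153. Reaching 165 requires diet_score = -3/5, not an integer.
Intervening on therapy_hours: symptom_score = -16*therapy_hours + 597. Reaching 165 requires therapy_hours = 27, outside [-3, 13].
Intervening on infusion_rate: with other inputs at their observed values, symptom_score = 92*infusion_rate - 111. Solving for 165 gives infusion_rate = 3, within [-3, 13].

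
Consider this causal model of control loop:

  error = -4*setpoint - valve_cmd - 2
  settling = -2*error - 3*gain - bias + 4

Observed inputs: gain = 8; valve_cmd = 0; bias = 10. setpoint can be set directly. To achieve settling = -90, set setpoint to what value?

Substituting into the error equation gives error = -4*setpoint - 2.
So settling = 8*setpoint - 26.
Solve 8*setpoint - 26 = -90: setpoint = (-90 + 26) / 8 = -8.

setpoint = -8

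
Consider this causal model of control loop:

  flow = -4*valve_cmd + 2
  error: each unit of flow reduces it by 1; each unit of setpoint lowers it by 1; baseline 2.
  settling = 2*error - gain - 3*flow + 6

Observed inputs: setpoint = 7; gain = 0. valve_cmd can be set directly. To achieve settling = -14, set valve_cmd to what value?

Substituting into the error equation gives error = 4*valve_cmd - 7.
Substituting into the settling equation gives settling = 20*valve_cmd - 14.
Solve 20*valve_cmd - 14 = -14: valve_cmd = (-14 + 14) / 20 = 0.

valve_cmd = 0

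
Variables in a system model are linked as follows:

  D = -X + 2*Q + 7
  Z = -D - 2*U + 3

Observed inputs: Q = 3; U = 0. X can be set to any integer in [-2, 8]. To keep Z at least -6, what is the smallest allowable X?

Substituting into the D equation gives D = -X + 13.
Substituting into the Z equation gives Z = X - 10.
Require X - 10 ≥ -6, so X ≥ 4.
The smallest integer in [-2, 8] satisfying this is 4.

X = 4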